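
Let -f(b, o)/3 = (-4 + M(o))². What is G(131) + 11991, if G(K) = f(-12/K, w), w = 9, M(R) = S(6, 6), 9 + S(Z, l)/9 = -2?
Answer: -19836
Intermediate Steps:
S(Z, l) = -99 (S(Z, l) = -81 + 9*(-2) = -81 - 18 = -99)
M(R) = -99
f(b, o) = -31827 (f(b, o) = -3*(-4 - 99)² = -3*(-103)² = -3*10609 = -31827)
G(K) = -31827
G(131) + 11991 = -31827 + 11991 = -19836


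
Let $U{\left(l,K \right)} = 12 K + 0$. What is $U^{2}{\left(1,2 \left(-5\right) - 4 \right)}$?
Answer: $28224$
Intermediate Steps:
$U{\left(l,K \right)} = 12 K$
$U^{2}{\left(1,2 \left(-5\right) - 4 \right)} = \left(12 \left(2 \left(-5\right) - 4\right)\right)^{2} = \left(12 \left(-10 - 4\right)\right)^{2} = \left(12 \left(-14\right)\right)^{2} = \left(-168\right)^{2} = 28224$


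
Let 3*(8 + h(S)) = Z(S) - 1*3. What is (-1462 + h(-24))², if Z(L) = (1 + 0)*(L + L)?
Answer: 2211169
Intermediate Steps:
Z(L) = 2*L (Z(L) = 1*(2*L) = 2*L)
h(S) = -9 + 2*S/3 (h(S) = -8 + (2*S - 1*3)/3 = -8 + (2*S - 3)/3 = -8 + (-3 + 2*S)/3 = -8 + (-1 + 2*S/3) = -9 + 2*S/3)
(-1462 + h(-24))² = (-1462 + (-9 + (⅔)*(-24)))² = (-1462 + (-9 - 16))² = (-1462 - 25)² = (-1487)² = 2211169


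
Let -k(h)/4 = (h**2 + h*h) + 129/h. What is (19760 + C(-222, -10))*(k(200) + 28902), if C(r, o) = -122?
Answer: -142915829751/25 ≈ -5.7166e+9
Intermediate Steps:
k(h) = -516/h - 8*h**2 (k(h) = -4*((h**2 + h*h) + 129/h) = -4*((h**2 + h**2) + 129/h) = -4*(2*h**2 + 129/h) = -516/h - 8*h**2)
(19760 + C(-222, -10))*(k(200) + 28902) = (19760 - 122)*(4*(-129 - 2*200**3)/200 + 28902) = 19638*(4*(1/200)*(-129 - 2*8000000) + 28902) = 19638*(4*(1/200)*(-129 - 16000000) + 28902) = 19638*(4*(1/200)*(-16000129) + 28902) = 19638*(-16000129/50 + 28902) = 19638*(-14555029/50) = -142915829751/25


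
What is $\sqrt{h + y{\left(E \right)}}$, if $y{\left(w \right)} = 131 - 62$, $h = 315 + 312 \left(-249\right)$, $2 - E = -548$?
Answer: $2 i \sqrt{19326} \approx 278.04 i$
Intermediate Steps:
$E = 550$ ($E = 2 - -548 = 2 + 548 = 550$)
$h = -77373$ ($h = 315 - 77688 = -77373$)
$y{\left(w \right)} = 69$
$\sqrt{h + y{\left(E \right)}} = \sqrt{-77373 + 69} = \sqrt{-77304} = 2 i \sqrt{19326}$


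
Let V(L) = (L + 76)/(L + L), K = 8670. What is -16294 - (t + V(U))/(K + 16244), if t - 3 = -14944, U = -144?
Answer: -29227231817/1793808 ≈ -16293.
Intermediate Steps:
t = -14941 (t = 3 - 14944 = -14941)
V(L) = (76 + L)/(2*L) (V(L) = (76 + L)/((2*L)) = (76 + L)*(1/(2*L)) = (76 + L)/(2*L))
-16294 - (t + V(U))/(K + 16244) = -16294 - (-14941 + (½)*(76 - 144)/(-144))/(8670 + 16244) = -16294 - (-14941 + (½)*(-1/144)*(-68))/24914 = -16294 - (-14941 + 17/72)/24914 = -16294 - (-1075735)/(72*24914) = -16294 - 1*(-1075735/1793808) = -16294 + 1075735/1793808 = -29227231817/1793808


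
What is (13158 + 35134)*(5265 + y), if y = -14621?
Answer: -451819952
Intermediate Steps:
(13158 + 35134)*(5265 + y) = (13158 + 35134)*(5265 - 14621) = 48292*(-9356) = -451819952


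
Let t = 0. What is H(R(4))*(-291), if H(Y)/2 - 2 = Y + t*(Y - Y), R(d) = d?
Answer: -3492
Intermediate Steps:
H(Y) = 4 + 2*Y (H(Y) = 4 + 2*(Y + 0*(Y - Y)) = 4 + 2*(Y + 0*0) = 4 + 2*(Y + 0) = 4 + 2*Y)
H(R(4))*(-291) = (4 + 2*4)*(-291) = (4 + 8)*(-291) = 12*(-291) = -3492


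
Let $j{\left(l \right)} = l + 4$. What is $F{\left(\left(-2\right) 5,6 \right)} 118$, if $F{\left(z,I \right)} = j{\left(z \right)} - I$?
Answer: $-1416$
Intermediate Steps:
$j{\left(l \right)} = 4 + l$
$F{\left(z,I \right)} = 4 + z - I$ ($F{\left(z,I \right)} = \left(4 + z\right) - I = 4 + z - I$)
$F{\left(\left(-2\right) 5,6 \right)} 118 = \left(4 - 10 - 6\right) 118 = \left(-12\right) 118 = -1416$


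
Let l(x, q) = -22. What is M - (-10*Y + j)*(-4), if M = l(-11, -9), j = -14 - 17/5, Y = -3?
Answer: 142/5 ≈ 28.400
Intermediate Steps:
j = -87/5 (j = -14 - 17/5 = -87/5 ≈ -17.400)
M = -22
M - (-10*Y + j)*(-4) = -22 - (-10*(-3) - 87/5)*(-4) = -22 - (30 - 87/5)*(-4) = -22 - 63*(-4)/5 = -22 - 1*(-252/5) = -22 + 252/5 = 142/5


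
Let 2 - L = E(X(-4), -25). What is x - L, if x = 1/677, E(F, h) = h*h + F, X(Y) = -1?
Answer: 421095/677 ≈ 622.00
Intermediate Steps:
E(F, h) = F + h² (E(F, h) = h² + F = F + h²)
x = 1/677 ≈ 0.0014771
L = -622 (L = 2 - (-1 + (-25)²) = 2 - (-1 + 625) = 2 - 1*624 = 2 - 624 = -622)
x - L = 1/677 - 1*(-622) = 1/677 + 622 = 421095/677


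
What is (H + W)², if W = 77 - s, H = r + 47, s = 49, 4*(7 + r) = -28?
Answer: 3721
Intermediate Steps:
r = -14 (r = -7 + (¼)*(-28) = -7 - 7 = -14)
H = 33 (H = -14 + 47 = 33)
W = 28 (W = 77 - 1*49 = 77 - 49 = 28)
(H + W)² = (33 + 28)² = 61² = 3721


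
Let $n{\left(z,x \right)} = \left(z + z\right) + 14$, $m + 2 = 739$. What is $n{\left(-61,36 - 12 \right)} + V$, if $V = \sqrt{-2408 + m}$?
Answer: $-108 + i \sqrt{1671} \approx -108.0 + 40.878 i$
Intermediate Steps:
$m = 737$ ($m = -2 + 739 = 737$)
$n{\left(z,x \right)} = 14 + 2 z$ ($n{\left(z,x \right)} = 2 z + 14 = 14 + 2 z$)
$V = i \sqrt{1671}$ ($V = \sqrt{-2408 + 737} = \sqrt{-1671} = i \sqrt{1671} \approx 40.878 i$)
$n{\left(-61,36 - 12 \right)} + V = \left(14 + 2 \left(-61\right)\right) + i \sqrt{1671} = \left(14 - 122\right) + i \sqrt{1671} = -108 + i \sqrt{1671}$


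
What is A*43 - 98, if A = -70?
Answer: -3108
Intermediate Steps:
A*43 - 98 = -70*43 - 98 = -3010 - 98 = -3108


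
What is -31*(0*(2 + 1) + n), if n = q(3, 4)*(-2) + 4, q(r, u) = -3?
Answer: -310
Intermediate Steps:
n = 10 (n = -3*(-2) + 4 = 6 + 4 = 10)
-31*(0*(2 + 1) + n) = -31*(0*(2 + 1) + 10) = -31*(0*3 + 10) = -31*(0 + 10) = -31*10 = -310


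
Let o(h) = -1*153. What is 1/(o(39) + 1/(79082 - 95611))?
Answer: -16529/2528938 ≈ -0.0065359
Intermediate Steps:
o(h) = -153
1/(o(39) + 1/(79082 - 95611)) = 1/(-153 + 1/(79082 - 95611)) = 1/(-153 + 1/(-16529)) = 1/(-153 - 1/16529) = 1/(-2528938/16529) = -16529/2528938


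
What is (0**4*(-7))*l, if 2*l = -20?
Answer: 0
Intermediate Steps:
l = -10 (l = (1/2)*(-20) = -10)
(0**4*(-7))*l = (0**4*(-7))*(-10) = (0*(-7))*(-10) = 0*(-10) = 0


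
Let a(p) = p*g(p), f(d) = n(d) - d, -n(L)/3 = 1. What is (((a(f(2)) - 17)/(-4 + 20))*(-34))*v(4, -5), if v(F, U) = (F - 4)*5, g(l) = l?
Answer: 0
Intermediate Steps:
n(L) = -3 (n(L) = -3*1 = -3)
f(d) = -3 - d
a(p) = p² (a(p) = p*p = p²)
v(F, U) = -20 + 5*F (v(F, U) = (-4 + F)*5 = -20 + 5*F)
(((a(f(2)) - 17)/(-4 + 20))*(-34))*v(4, -5) = ((((-3 - 1*2)² - 17)/(-4 + 20))*(-34))*(-20 + 5*4) = ((((-3 - 2)² - 17)/16)*(-34))*(-20 + 20) = ((((-5)² - 17)*(1/16))*(-34))*0 = (((25 - 17)*(1/16))*(-34))*0 = ((8*(1/16))*(-34))*0 = ((½)*(-34))*0 = -17*0 = 0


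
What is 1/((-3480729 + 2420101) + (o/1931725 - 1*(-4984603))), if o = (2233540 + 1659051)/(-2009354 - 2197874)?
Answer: 8127207508300/31890959082377599909 ≈ 2.5484e-7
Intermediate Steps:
o = -3892591/4207228 (o = 3892591/(-4207228) = 3892591*(-1/4207228) = -3892591/4207228 ≈ -0.92521)
1/((-3480729 + 2420101) + (o/1931725 - 1*(-4984603))) = 1/((-3480729 + 2420101) + (-3892591/4207228/1931725 - 1*(-4984603))) = 1/(-1060628 + (-3892591/4207228*1/1931725 + 4984603)) = 1/(-1060628 + (-3892591/8127207508300 + 4984603)) = 1/(-1060628 + 40510902927490812309/8127207508300) = 1/(31890959082377599909/8127207508300) = 8127207508300/31890959082377599909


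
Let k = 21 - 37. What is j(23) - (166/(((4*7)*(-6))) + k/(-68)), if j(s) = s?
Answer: 33919/1428 ≈ 23.753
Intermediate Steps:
k = -16
j(23) - (166/(((4*7)*(-6))) + k/(-68)) = 23 - (166/(((4*7)*(-6))) - 16/(-68)) = 23 - (166/((28*(-6))) - 16*(-1/68)) = 23 - (166/(-168) + 4/17) = 23 - (166*(-1/168) + 4/17) = 23 - (-83/84 + 4/17) = 23 - 1*(-1075/1428) = 23 + 1075/1428 = 33919/1428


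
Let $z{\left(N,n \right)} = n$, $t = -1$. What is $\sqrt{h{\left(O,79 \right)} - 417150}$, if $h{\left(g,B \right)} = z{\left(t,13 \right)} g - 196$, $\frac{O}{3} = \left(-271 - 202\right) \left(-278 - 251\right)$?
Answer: $\sqrt{9341117} \approx 3056.3$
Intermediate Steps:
$O = 750651$ ($O = 3 \left(-271 - 202\right) \left(-278 - 251\right) = 3 \left(\left(-473\right) \left(-529\right)\right) = 3 \cdot 250217 = 750651$)
$h{\left(g,B \right)} = -196 + 13 g$ ($h{\left(g,B \right)} = 13 g - 196 = -196 + 13 g$)
$\sqrt{h{\left(O,79 \right)} - 417150} = \sqrt{\left(-196 + 13 \cdot 750651\right) - 417150} = \sqrt{\left(-196 + 9758463\right) - 417150} = \sqrt{9758267 - 417150} = \sqrt{9341117}$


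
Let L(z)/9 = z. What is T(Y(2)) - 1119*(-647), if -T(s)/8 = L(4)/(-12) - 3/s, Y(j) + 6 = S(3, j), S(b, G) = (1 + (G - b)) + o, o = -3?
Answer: 2172043/3 ≈ 7.2401e+5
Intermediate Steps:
S(b, G) = -2 + G - b (S(b, G) = (1 + (G - b)) - 3 = (1 + G - b) - 3 = -2 + G - b)
L(z) = 9*z
Y(j) = -11 + j (Y(j) = -6 + (-2 + j - 1*3) = -6 + (-2 + j - 3) = -6 + (-5 + j) = -11 + j)
T(s) = 24 + 24/s (T(s) = -8*((9*4)/(-12) - 3/s) = -8*(36*(-1/12) - 3/s) = -8*(-3 - 3/s) = 24 + 24/s)
T(Y(2)) - 1119*(-647) = (24 + 24/(-11 + 2)) - 1119*(-647) = (24 + 24/(-9)) + 723993 = (24 + 24*(-1/9)) + 723993 = (24 - 8/3) + 723993 = 64/3 + 723993 = 2172043/3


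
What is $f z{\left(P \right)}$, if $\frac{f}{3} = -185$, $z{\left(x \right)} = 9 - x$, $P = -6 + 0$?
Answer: $-8325$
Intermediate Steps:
$P = -6$
$f = -555$ ($f = 3 \left(-185\right) = -555$)
$f z{\left(P \right)} = - 555 \left(9 - -6\right) = - 555 \left(9 + 6\right) = \left(-555\right) 15 = -8325$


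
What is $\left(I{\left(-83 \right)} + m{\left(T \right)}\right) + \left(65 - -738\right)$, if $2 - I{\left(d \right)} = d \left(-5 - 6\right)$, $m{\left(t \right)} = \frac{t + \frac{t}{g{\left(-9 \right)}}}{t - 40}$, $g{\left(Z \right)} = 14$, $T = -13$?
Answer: $- \frac{79941}{742} \approx -107.74$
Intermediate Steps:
$m{\left(t \right)} = \frac{15 t}{14 \left(-40 + t\right)}$ ($m{\left(t \right)} = \frac{t + \frac{t}{14}}{t - 40} = \frac{t + t \frac{1}{14}}{-40 + t} = \frac{t + \frac{t}{14}}{-40 + t} = \frac{\frac{15}{14} t}{-40 + t} = \frac{15 t}{14 \left(-40 + t\right)}$)
$I{\left(d \right)} = 2 + 11 d$ ($I{\left(d \right)} = 2 - d \left(-5 - 6\right) = 2 - d \left(-11\right) = 2 - - 11 d = 2 + 11 d$)
$\left(I{\left(-83 \right)} + m{\left(T \right)}\right) + \left(65 - -738\right) = \left(\left(2 + 11 \left(-83\right)\right) + \frac{15}{14} \left(-13\right) \frac{1}{-40 - 13}\right) + \left(65 - -738\right) = \left(\left(2 - 913\right) + \frac{15}{14} \left(-13\right) \frac{1}{-53}\right) + \left(65 + 738\right) = \left(-911 + \frac{15}{14} \left(-13\right) \left(- \frac{1}{53}\right)\right) + 803 = \left(-911 + \frac{195}{742}\right) + 803 = - \frac{675767}{742} + 803 = - \frac{79941}{742}$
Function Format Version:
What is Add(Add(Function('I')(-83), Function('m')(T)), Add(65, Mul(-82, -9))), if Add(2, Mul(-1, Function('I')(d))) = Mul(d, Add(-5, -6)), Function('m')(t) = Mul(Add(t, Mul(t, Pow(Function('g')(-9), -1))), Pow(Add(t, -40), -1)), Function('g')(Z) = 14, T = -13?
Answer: Rational(-79941, 742) ≈ -107.74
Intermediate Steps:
Function('m')(t) = Mul(Rational(15, 14), t, Pow(Add(-40, t), -1)) (Function('m')(t) = Mul(Add(t, Mul(t, Pow(14, -1))), Pow(Add(t, -40), -1)) = Mul(Add(t, Mul(t, Rational(1, 14))), Pow(Add(-40, t), -1)) = Mul(Add(t, Mul(Rational(1, 14), t)), Pow(Add(-40, t), -1)) = Mul(Mul(Rational(15, 14), t), Pow(Add(-40, t), -1)) = Mul(Rational(15, 14), t, Pow(Add(-40, t), -1)))
Function('I')(d) = Add(2, Mul(11, d)) (Function('I')(d) = Add(2, Mul(-1, Mul(d, Add(-5, -6)))) = Add(2, Mul(-1, Mul(d, -11))) = Add(2, Mul(-1, Mul(-11, d))) = Add(2, Mul(11, d)))
Add(Add(Function('I')(-83), Function('m')(T)), Add(65, Mul(-82, -9))) = Add(Add(Add(2, Mul(11, -83)), Mul(Rational(15, 14), -13, Pow(Add(-40, -13), -1))), Add(65, Mul(-82, -9))) = Add(Add(Add(2, -913), Mul(Rational(15, 14), -13, Pow(-53, -1))), Add(65, 738)) = Add(Add(-911, Mul(Rational(15, 14), -13, Rational(-1, 53))), 803) = Add(Add(-911, Rational(195, 742)), 803) = Add(Rational(-675767, 742), 803) = Rational(-79941, 742)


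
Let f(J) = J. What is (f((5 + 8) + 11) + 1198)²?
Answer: 1493284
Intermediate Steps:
(f((5 + 8) + 11) + 1198)² = (((5 + 8) + 11) + 1198)² = ((13 + 11) + 1198)² = (24 + 1198)² = 1222² = 1493284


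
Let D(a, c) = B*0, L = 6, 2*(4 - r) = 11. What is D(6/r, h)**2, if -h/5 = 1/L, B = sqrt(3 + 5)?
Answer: 0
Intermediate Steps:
r = -3/2 (r = 4 - 1/2*11 = 4 - 11/2 = -3/2 ≈ -1.5000)
B = 2*sqrt(2) (B = sqrt(8) = 2*sqrt(2) ≈ 2.8284)
h = -5/6 ≈ -0.83333
D(a, c) = 0 (D(a, c) = (2*sqrt(2))*0 = 0)
D(6/r, h)**2 = 0**2 = 0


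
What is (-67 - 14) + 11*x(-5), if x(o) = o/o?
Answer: -70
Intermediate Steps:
x(o) = 1
(-67 - 14) + 11*x(-5) = (-67 - 14) + 11*1 = -81 + 11 = -70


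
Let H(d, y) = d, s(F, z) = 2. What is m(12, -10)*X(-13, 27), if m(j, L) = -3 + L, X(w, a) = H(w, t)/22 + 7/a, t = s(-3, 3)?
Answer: 2561/594 ≈ 4.3114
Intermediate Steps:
t = 2
X(w, a) = 7/a + w/22 (X(w, a) = w/22 + 7/a = 7/a + w/22)
m(12, -10)*X(-13, 27) = (-3 - 10)*(7/27 + (1/22)*(-13)) = -13*(7*(1/27) - 13/22) = -13*(7/27 - 13/22) = -13*(-197/594) = 2561/594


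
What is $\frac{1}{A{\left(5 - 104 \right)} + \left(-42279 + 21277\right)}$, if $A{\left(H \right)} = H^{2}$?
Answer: $- \frac{1}{11201} \approx -8.9278 \cdot 10^{-5}$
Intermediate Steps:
$\frac{1}{A{\left(5 - 104 \right)} + \left(-42279 + 21277\right)} = \frac{1}{\left(5 - 104\right)^{2} + \left(-42279 + 21277\right)} = \frac{1}{\left(-99\right)^{2} - 21002} = \frac{1}{9801 - 21002} = \frac{1}{-11201} = - \frac{1}{11201}$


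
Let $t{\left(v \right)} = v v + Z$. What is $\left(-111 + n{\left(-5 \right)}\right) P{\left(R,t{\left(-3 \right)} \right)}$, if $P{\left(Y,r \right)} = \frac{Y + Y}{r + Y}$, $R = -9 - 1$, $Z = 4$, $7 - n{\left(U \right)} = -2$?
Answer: $680$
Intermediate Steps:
$n{\left(U \right)} = 9$ ($n{\left(U \right)} = 7 - -2 = 7 + 2 = 9$)
$R = -10$
$t{\left(v \right)} = 4 + v^{2}$ ($t{\left(v \right)} = v v + 4 = v^{2} + 4 = 4 + v^{2}$)
$P{\left(Y,r \right)} = \frac{2 Y}{Y + r}$
$\left(-111 + n{\left(-5 \right)}\right) P{\left(R,t{\left(-3 \right)} \right)} = \left(-111 + 9\right) 2 \left(-10\right) \frac{1}{-10 + \left(4 + \left(-3\right)^{2}\right)} = - 102 \cdot 2 \left(-10\right) \frac{1}{-10 + \left(4 + 9\right)} = - 102 \cdot 2 \left(-10\right) \frac{1}{-10 + 13} = - 102 \cdot 2 \left(-10\right) \frac{1}{3} = \left(-102\right) \left(- \frac{20}{3}\right) = 680$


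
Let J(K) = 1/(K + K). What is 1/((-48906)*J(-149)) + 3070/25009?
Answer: 78797051/611545077 ≈ 0.12885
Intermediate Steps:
J(K) = 1/(2*K)
1/((-48906)*J(-149)) + 3070/25009 = 1/((-48906)*(((½)/(-149)))) + 3070/25009 = -1/(48906*((½)*(-1/149))) + 3070*(1/25009) = -1/(48906*(-1/298)) + 3070/25009 = -1/48906*(-298) + 3070/25009 = 149/24453 + 3070/25009 = 78797051/611545077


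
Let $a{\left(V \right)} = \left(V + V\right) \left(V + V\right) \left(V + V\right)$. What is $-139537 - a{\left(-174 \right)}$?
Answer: $42004655$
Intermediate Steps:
$a{\left(V \right)} = 8 V^{3}$ ($a{\left(V \right)} = 2 V 2 V 2 V = 4 V^{2} \cdot 2 V = 8 V^{3}$)
$-139537 - a{\left(-174 \right)} = -139537 - 8 \left(-174\right)^{3} = -139537 - 8 \left(-5268024\right) = -139537 - -42144192 = -139537 + 42144192 = 42004655$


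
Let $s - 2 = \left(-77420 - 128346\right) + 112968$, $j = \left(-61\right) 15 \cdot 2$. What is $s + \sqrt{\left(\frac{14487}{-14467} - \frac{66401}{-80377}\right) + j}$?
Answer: $-92796 + \frac{i \sqrt{2474646840094391879818}}{1162814059} \approx -92796.0 + 42.781 i$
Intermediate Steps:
$j = -1830$ ($j = \left(-915\right) 2 = -1830$)
$s = -92796$ ($s = 2 + \left(\left(-77420 - 128346\right) + 112968\right) = 2 + \left(-205766 + 112968\right) = 2 - 92798 = -92796$)
$s + \sqrt{\left(\frac{14487}{-14467} - \frac{66401}{-80377}\right) + j} = -92796 + \sqrt{\left(\frac{14487}{-14467} - \frac{66401}{-80377}\right) - 1830} = -92796 + \sqrt{\left(14487 \left(- \frac{1}{14467}\right) - - \frac{66401}{80377}\right) - 1830} = -92796 + \sqrt{\left(- \frac{14487}{14467} + \frac{66401}{80377}\right) - 1830} = -92796 + \sqrt{- \frac{203798332}{1162814059} - 1830} = -92796 + \sqrt{- \frac{2128153526302}{1162814059}} = -92796 + \frac{i \sqrt{2474646840094391879818}}{1162814059}$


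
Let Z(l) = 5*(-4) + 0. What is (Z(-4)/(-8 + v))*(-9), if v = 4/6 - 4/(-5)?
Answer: -1350/49 ≈ -27.551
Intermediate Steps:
v = 22/15 (v = 4*(⅙) - 4*(-⅕) = ⅔ + ⅘ = 22/15 ≈ 1.4667)
Z(l) = -20 (Z(l) = -20 + 0 = -20)
(Z(-4)/(-8 + v))*(-9) = (-20/(-8 + 22/15))*(-9) = (-20/(-98/15))*(-9) = -15/98*(-20)*(-9) = (150/49)*(-9) = -1350/49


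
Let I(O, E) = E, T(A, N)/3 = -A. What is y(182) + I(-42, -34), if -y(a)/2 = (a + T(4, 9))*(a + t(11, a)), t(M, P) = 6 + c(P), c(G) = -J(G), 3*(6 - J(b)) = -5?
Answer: -184042/3 ≈ -61347.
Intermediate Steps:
J(b) = 23/3 (J(b) = 6 - ⅓*(-5) = 6 + 5/3 = 23/3)
T(A, N) = -3*A (T(A, N) = 3*(-A) = -3*A)
c(G) = -23/3 (c(G) = -1*23/3 = -23/3)
t(M, P) = -5/3 (t(M, P) = 6 - 23/3 = -5/3)
y(a) = -2*(-12 + a)*(-5/3 + a) (y(a) = -2*(a - 3*4)*(a - 5/3) = -2*(a - 12)*(-5/3 + a) = -2*(-12 + a)*(-5/3 + a))
y(182) + I(-42, -34) = (-40 - 2*182² + (82/3)*182) - 34 = (-40 - 2*33124 + 14924/3) - 34 = (-40 - 66248 + 14924/3) - 34 = -183940/3 - 34 = -184042/3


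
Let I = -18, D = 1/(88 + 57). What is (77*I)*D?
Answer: -1386/145 ≈ -9.5586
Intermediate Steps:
D = 1/145 ≈ 0.0068966
(77*I)*D = (77*(-18))*(1/145) = -1386*1/145 = -1386/145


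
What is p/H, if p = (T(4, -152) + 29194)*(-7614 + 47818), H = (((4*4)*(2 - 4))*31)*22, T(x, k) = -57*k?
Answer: -190255379/2728 ≈ -69742.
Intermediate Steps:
H = -21824 (H = ((16*(-2))*31)*22 = -32*31*22 = -992*22 = -21824)
p = 1522043032 (p = (-57*(-152) + 29194)*(-7614 + 47818) = (8664 + 29194)*40204 = 37858*40204 = 1522043032)
p/H = 1522043032/(-21824) = 1522043032*(-1/21824) = -190255379/2728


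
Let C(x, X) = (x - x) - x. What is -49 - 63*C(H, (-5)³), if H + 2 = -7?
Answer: -616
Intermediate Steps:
H = -9 (H = -2 - 7 = -9)
C(x, X) = -x (C(x, X) = 0 - x = -x)
-49 - 63*C(H, (-5)³) = -49 - (-63)*(-9) = -49 - 63*9 = -49 - 567 = -616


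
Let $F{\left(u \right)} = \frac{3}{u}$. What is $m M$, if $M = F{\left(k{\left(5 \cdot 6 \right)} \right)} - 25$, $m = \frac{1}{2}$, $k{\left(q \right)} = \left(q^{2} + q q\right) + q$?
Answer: $- \frac{15249}{1220} \approx -12.499$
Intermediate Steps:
$k{\left(q \right)} = q + 2 q^{2}$ ($k{\left(q \right)} = \left(q^{2} + q^{2}\right) + q = 2 q^{2} + q = q + 2 q^{2}$)
$m = \frac{1}{2} \approx 0.5$
$M = - \frac{15249}{610}$ ($M = \frac{3}{5 \cdot 6 \left(1 + 2 \cdot 5 \cdot 6\right)} - 25 = \frac{3}{30 \left(1 + 2 \cdot 30\right)} - 25 = \frac{3}{30 \left(1 + 60\right)} - 25 = \frac{3}{30 \cdot 61} - 25 = \frac{3}{1830} - 25 = 3 \cdot \frac{1}{1830} - 25 = \frac{1}{610} - 25 = - \frac{15249}{610} \approx -24.998$)
$m M = \frac{1}{2} \left(- \frac{15249}{610}\right) = - \frac{15249}{1220}$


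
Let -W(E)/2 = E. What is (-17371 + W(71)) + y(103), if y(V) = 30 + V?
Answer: -17380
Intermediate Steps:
W(E) = -2*E
(-17371 + W(71)) + y(103) = (-17371 - 2*71) + (30 + 103) = (-17371 - 142) + 133 = -17513 + 133 = -17380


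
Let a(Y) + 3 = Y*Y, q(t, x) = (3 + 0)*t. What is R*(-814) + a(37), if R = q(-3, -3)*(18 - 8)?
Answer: 74626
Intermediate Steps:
q(t, x) = 3*t
a(Y) = -3 + Y**2 (a(Y) = -3 + Y*Y = -3 + Y**2)
R = -90 (R = (3*(-3))*(18 - 8) = -9*10 = -90)
R*(-814) + a(37) = -90*(-814) + (-3 + 37**2) = 73260 + (-3 + 1369) = 73260 + 1366 = 74626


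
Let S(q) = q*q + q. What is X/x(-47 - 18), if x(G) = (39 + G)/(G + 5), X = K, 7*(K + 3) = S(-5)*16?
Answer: 690/7 ≈ 98.571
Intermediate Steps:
S(q) = q + q² (S(q) = q² + q = q + q²)
K = 299/7 (K = -3 + (-5*(1 - 5)*16)/7 = -3 + (-5*(-4)*16)/7 = -3 + (20*16)/7 = -3 + (⅐)*320 = -3 + 320/7 = 299/7 ≈ 42.714)
X = 299/7 ≈ 42.714
x(G) = (39 + G)/(5 + G)
X/x(-47 - 18) = 299/(7*(((39 + (-47 - 18))/(5 + (-47 - 18))))) = 299/(7*(((39 - 65)/(5 - 65)))) = 299/(7*((-26/(-60)))) = 299/(7*((-1/60*(-26)))) = 299/(7*(13/30)) = (299/7)*(30/13) = 690/7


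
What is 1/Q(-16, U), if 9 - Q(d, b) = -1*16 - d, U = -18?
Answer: ⅑ ≈ 0.11111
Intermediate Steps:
Q(d, b) = 25 + d (Q(d, b) = 9 - (-1*16 - d) = 9 - (-16 - d) = 9 + (16 + d) = 25 + d)
1/Q(-16, U) = 1/(25 - 16) = 1/9 = ⅑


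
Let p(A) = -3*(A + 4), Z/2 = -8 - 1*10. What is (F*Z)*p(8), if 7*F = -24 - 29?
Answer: -68688/7 ≈ -9812.6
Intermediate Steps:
Z = -36 (Z = 2*(-8 - 1*10) = 2*(-8 - 10) = 2*(-18) = -36)
F = -53/7 (F = (-24 - 29)/7 = (⅐)*(-53) = -53/7 ≈ -7.5714)
p(A) = -12 - 3*A (p(A) = -3*(4 + A) = -12 - 3*A)
(F*Z)*p(8) = (-53/7*(-36))*(-12 - 3*8) = 1908*(-12 - 24)/7 = (1908/7)*(-36) = -68688/7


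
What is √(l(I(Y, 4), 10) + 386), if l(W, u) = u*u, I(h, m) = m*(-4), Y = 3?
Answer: 9*√6 ≈ 22.045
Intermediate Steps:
I(h, m) = -4*m
l(W, u) = u²
√(l(I(Y, 4), 10) + 386) = √(10² + 386) = √(100 + 386) = √486 = 9*√6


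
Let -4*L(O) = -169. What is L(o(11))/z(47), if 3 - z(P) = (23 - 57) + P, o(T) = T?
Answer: -169/40 ≈ -4.2250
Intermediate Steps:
L(O) = 169/4 (L(O) = -¼*(-169) = 169/4)
z(P) = 37 - P (z(P) = 3 - ((23 - 57) + P) = 3 - (-34 + P) = 3 + (34 - P) = 37 - P)
L(o(11))/z(47) = 169/(4*(37 - 1*47)) = 169/(4*(37 - 47)) = (169/4)/(-10) = (169/4)*(-⅒) = -169/40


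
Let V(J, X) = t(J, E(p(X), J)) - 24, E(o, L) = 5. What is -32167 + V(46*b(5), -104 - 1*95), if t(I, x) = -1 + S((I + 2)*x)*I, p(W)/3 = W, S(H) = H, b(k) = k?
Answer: 234608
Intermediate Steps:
p(W) = 3*W
t(I, x) = -1 + I*x*(2 + I) (t(I, x) = -1 + ((I + 2)*x)*I = -1 + ((2 + I)*x)*I = -1 + (x*(2 + I))*I = -1 + I*x*(2 + I))
V(J, X) = -25 + 5*J*(2 + J) (V(J, X) = (-1 + J*5*(2 + J)) - 24 = (-1 + 5*J*(2 + J)) - 24 = -25 + 5*J*(2 + J))
-32167 + V(46*b(5), -104 - 1*95) = -32167 + (-25 + 5*(46*5)*(2 + 46*5)) = -32167 + (-25 + 5*230*(2 + 230)) = -32167 + (-25 + 5*230*232) = -32167 + (-25 + 266800) = -32167 + 266775 = 234608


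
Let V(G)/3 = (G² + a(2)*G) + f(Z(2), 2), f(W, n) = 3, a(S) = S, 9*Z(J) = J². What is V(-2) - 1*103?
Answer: -94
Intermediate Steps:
Z(J) = J²/9
V(G) = 9 + 3*G² + 6*G (V(G) = 3*((G² + 2*G) + 3) = 3*(3 + G² + 2*G) = 9 + 3*G² + 6*G)
V(-2) - 1*103 = (9 + 3*(-2)² + 6*(-2)) - 1*103 = (9 + 3*4 - 12) - 103 = (9 + 12 - 12) - 103 = 9 - 103 = -94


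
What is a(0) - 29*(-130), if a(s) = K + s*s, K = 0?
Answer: 3770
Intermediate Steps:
a(s) = s² (a(s) = 0 + s*s = 0 + s² = s²)
a(0) - 29*(-130) = 0² - 29*(-130) = 0 + 3770 = 3770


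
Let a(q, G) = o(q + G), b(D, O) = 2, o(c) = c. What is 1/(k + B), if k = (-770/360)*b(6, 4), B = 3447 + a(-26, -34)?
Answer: 18/60889 ≈ 0.00029562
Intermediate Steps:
a(q, G) = G + q (a(q, G) = q + G = G + q)
B = 3387 (B = 3447 + (-34 - 26) = 3447 - 60 = 3387)
k = -77/18 (k = -770/360*2 = -770*1/360*2 = -77/36*2 = -77/18 ≈ -4.2778)
1/(k + B) = 1/(-77/18 + 3387) = 1/(60889/18) = 18/60889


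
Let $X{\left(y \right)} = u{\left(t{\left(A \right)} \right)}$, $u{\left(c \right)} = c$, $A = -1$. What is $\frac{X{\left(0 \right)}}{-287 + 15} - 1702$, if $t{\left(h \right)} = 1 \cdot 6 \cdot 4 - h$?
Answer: $- \frac{462969}{272} \approx -1702.1$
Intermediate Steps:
$t{\left(h \right)} = 24 - h$ ($t{\left(h \right)} = 6 \cdot 4 - h = 24 - h$)
$X{\left(y \right)} = 25$ ($X{\left(y \right)} = 24 - -1 = 24 + 1 = 25$)
$\frac{X{\left(0 \right)}}{-287 + 15} - 1702 = \frac{25}{-287 + 15} - 1702 = \frac{25}{-272} - 1702 = 25 \left(- \frac{1}{272}\right) - 1702 = - \frac{25}{272} - 1702 = - \frac{462969}{272}$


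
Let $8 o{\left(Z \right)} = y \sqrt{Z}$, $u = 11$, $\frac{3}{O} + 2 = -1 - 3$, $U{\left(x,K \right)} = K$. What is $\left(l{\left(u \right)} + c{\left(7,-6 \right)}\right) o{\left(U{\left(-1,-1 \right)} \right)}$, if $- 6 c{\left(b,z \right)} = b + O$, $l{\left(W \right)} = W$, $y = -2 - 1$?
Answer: $- \frac{119 i}{32} \approx - 3.7188 i$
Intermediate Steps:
$y = -3$
$O = - \frac{1}{2}$ ($O = \frac{3}{-2 - 4} = \frac{3}{-6} = 3 \left(- \frac{1}{6}\right) = - \frac{1}{2} \approx -0.5$)
$c{\left(b,z \right)} = \frac{1}{12} - \frac{b}{6}$ ($c{\left(b,z \right)} = - \frac{b - \frac{1}{2}}{6} = - \frac{- \frac{1}{2} + b}{6} = \frac{1}{12} - \frac{b}{6}$)
$o{\left(Z \right)} = - \frac{3 \sqrt{Z}}{8}$ ($o{\left(Z \right)} = \frac{\left(-3\right) \sqrt{Z}}{8} = - \frac{3 \sqrt{Z}}{8}$)
$\left(l{\left(u \right)} + c{\left(7,-6 \right)}\right) o{\left(U{\left(-1,-1 \right)} \right)} = \left(11 + \left(\frac{1}{12} - \frac{7}{6}\right)\right) \left(- \frac{3 \sqrt{-1}}{8}\right) = \left(11 + \left(\frac{1}{12} - \frac{7}{6}\right)\right) \left(- \frac{3 i}{8}\right) = \left(11 - \frac{13}{12}\right) \left(- \frac{3 i}{8}\right) = \frac{119 \left(- \frac{3 i}{8}\right)}{12} = - \frac{119 i}{32}$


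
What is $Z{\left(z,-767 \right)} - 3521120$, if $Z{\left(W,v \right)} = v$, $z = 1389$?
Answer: $-3521887$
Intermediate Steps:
$Z{\left(z,-767 \right)} - 3521120 = -767 - 3521120 = -3521887$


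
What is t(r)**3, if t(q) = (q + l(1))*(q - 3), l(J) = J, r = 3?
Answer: 0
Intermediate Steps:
t(q) = (1 + q)*(-3 + q) (t(q) = (q + 1)*(q - 3) = (1 + q)*(-3 + q))
t(r)**3 = (-3 + 3**2 - 2*3)**3 = (-3 + 9 - 6)**3 = 0**3 = 0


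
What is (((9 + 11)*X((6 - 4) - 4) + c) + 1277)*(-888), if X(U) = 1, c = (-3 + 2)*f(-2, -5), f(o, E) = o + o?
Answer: -1155288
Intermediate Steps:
f(o, E) = 2*o
c = 4 (c = (-3 + 2)*(2*(-2)) = -1*(-4) = 4)
(((9 + 11)*X((6 - 4) - 4) + c) + 1277)*(-888) = (((9 + 11)*1 + 4) + 1277)*(-888) = ((20*1 + 4) + 1277)*(-888) = ((20 + 4) + 1277)*(-888) = (24 + 1277)*(-888) = 1301*(-888) = -1155288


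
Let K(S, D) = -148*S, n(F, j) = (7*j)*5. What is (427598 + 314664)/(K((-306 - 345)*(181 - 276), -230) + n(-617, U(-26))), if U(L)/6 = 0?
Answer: -371131/4576530 ≈ -0.081094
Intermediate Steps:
U(L) = 0 (U(L) = 6*0 = 0)
n(F, j) = 35*j
(427598 + 314664)/(K((-306 - 345)*(181 - 276), -230) + n(-617, U(-26))) = (427598 + 314664)/(-148*(-306 - 345)*(181 - 276) + 35*0) = 742262/(-(-96348)*(-95) + 0) = 742262/(-148*61845 + 0) = 742262/(-9153060 + 0) = 742262/(-9153060) = 742262*(-1/9153060) = -371131/4576530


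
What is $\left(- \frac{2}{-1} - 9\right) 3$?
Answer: $-21$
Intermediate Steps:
$\left(- \frac{2}{-1} - 9\right) 3 = \left(\left(-2\right) \left(-1\right) - 9\right) 3 = \left(2 - 9\right) 3 = \left(-7\right) 3 = -21$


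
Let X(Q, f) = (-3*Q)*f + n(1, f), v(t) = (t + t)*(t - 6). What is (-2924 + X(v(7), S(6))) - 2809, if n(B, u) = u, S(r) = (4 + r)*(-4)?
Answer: -4093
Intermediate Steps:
v(t) = 2*t*(-6 + t) (v(t) = (2*t)*(-6 + t) = 2*t*(-6 + t))
S(r) = -16 - 4*r
X(Q, f) = f - 3*Q*f (X(Q, f) = (-3*Q)*f + f = -3*Q*f + f = f - 3*Q*f)
(-2924 + X(v(7), S(6))) - 2809 = (-2924 + (-16 - 4*6)*(1 - 6*7*(-6 + 7))) - 2809 = (-2924 + (-16 - 24)*(1 - 6*7)) - 2809 = (-2924 - 40*(1 - 3*14)) - 2809 = (-2924 - 40*(1 - 42)) - 2809 = (-2924 - 40*(-41)) - 2809 = (-2924 + 1640) - 2809 = -1284 - 2809 = -4093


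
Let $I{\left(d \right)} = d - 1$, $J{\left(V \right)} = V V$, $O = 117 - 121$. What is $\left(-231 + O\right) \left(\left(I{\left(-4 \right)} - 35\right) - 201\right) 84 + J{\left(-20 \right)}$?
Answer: $4757740$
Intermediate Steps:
$O = -4$
$J{\left(V \right)} = V^{2}$
$I{\left(d \right)} = -1 + d$
$\left(-231 + O\right) \left(\left(I{\left(-4 \right)} - 35\right) - 201\right) 84 + J{\left(-20 \right)} = \left(-231 - 4\right) \left(\left(\left(-1 - 4\right) - 35\right) - 201\right) 84 + \left(-20\right)^{2} = - 235 \left(\left(-5 - 35\right) - 201\right) 84 + 400 = - 235 \left(-40 - 201\right) 84 + 400 = \left(-235\right) \left(-241\right) 84 + 400 = 56635 \cdot 84 + 400 = 4757340 + 400 = 4757740$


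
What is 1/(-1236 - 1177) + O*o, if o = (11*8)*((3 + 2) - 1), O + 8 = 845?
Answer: 710927711/2413 ≈ 2.9462e+5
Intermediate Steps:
O = 837 (O = -8 + 845 = 837)
o = 352 (o = 88*(5 - 1) = 88*4 = 352)
1/(-1236 - 1177) + O*o = 1/(-1236 - 1177) + 837*352 = 1/(-2413) + 294624 = -1/2413 + 294624 = 710927711/2413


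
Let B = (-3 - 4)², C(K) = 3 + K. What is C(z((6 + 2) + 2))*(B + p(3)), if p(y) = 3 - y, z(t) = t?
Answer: 637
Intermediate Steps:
B = 49 (B = (-7)² = 49)
C(z((6 + 2) + 2))*(B + p(3)) = (3 + ((6 + 2) + 2))*(49 + (3 - 1*3)) = (3 + (8 + 2))*(49 + (3 - 3)) = (3 + 10)*(49 + 0) = 13*49 = 637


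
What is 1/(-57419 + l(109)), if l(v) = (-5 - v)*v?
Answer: -1/69845 ≈ -1.4317e-5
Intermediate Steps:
l(v) = v*(-5 - v)
1/(-57419 + l(109)) = 1/(-57419 - 1*109*(5 + 109)) = 1/(-57419 - 1*109*114) = 1/(-57419 - 12426) = 1/(-69845) = -1/69845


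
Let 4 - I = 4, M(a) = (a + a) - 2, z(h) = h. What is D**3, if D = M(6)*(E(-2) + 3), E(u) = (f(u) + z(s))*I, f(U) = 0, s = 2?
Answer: 27000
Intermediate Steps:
M(a) = -2 + 2*a (M(a) = 2*a - 2 = -2 + 2*a)
I = 0 (I = 4 - 1*4 = 4 - 4 = 0)
E(u) = 0 (E(u) = (0 + 2)*0 = 2*0 = 0)
D = 30 (D = (-2 + 2*6)*(0 + 3) = (-2 + 12)*3 = 10*3 = 30)
D**3 = 30**3 = 27000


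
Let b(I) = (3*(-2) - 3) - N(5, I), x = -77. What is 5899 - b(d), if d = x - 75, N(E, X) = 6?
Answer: 5914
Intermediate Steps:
d = -152 (d = -77 - 75 = -152)
b(I) = -15 (b(I) = (3*(-2) - 3) - 1*6 = (-6 - 3) - 6 = -9 - 6 = -15)
5899 - b(d) = 5899 - 1*(-15) = 5899 + 15 = 5914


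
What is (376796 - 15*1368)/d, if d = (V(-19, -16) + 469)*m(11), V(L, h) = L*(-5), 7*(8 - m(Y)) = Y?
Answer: 623483/6345 ≈ 98.264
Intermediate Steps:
m(Y) = 8 - Y/7
V(L, h) = -5*L
d = 25380/7 (d = (-5*(-19) + 469)*(8 - ⅐*11) = (95 + 469)*(8 - 11/7) = 564*(45/7) = 25380/7 ≈ 3625.7)
(376796 - 15*1368)/d = (376796 - 15*1368)/(25380/7) = (376796 - 20520)*(7/25380) = 356276*(7/25380) = 623483/6345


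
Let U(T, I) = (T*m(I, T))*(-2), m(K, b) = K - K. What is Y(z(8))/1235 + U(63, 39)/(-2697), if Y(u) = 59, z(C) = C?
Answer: 59/1235 ≈ 0.047773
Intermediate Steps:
m(K, b) = 0
U(T, I) = 0 (U(T, I) = (T*0)*(-2) = 0*(-2) = 0)
Y(z(8))/1235 + U(63, 39)/(-2697) = 59/1235 + 0/(-2697) = 59*(1/1235) + 0*(-1/2697) = 59/1235 + 0 = 59/1235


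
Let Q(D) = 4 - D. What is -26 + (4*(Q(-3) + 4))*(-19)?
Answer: -862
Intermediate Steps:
-26 + (4*(Q(-3) + 4))*(-19) = -26 + (4*((4 - 1*(-3)) + 4))*(-19) = -26 + (4*((4 + 3) + 4))*(-19) = -26 + (4*(7 + 4))*(-19) = -26 + (4*11)*(-19) = -26 + 44*(-19) = -26 - 836 = -862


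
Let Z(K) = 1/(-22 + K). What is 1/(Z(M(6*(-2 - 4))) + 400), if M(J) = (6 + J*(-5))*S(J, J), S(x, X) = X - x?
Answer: 22/8799 ≈ 0.0025003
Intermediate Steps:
M(J) = 0 (M(J) = (6 + J*(-5))*(J - J) = (6 - 5*J)*0 = 0)
1/(Z(M(6*(-2 - 4))) + 400) = 1/(1/(-22 + 0) + 400) = 1/(1/(-22) + 400) = 1/(-1/22 + 400) = 1/(8799/22) = 22/8799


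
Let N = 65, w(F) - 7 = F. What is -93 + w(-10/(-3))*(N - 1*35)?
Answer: 217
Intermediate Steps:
w(F) = 7 + F
-93 + w(-10/(-3))*(N - 1*35) = -93 + (7 - 10/(-3))*(65 - 1*35) = -93 + (7 - 10*(-⅓))*(65 - 35) = -93 + (7 + 10/3)*30 = -93 + (31/3)*30 = -93 + 310 = 217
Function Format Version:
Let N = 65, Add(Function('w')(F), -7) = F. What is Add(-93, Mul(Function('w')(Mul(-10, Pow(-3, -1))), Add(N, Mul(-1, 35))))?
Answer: 217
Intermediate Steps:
Function('w')(F) = Add(7, F)
Add(-93, Mul(Function('w')(Mul(-10, Pow(-3, -1))), Add(N, Mul(-1, 35)))) = Add(-93, Mul(Add(7, Mul(-10, Pow(-3, -1))), Add(65, Mul(-1, 35)))) = Add(-93, Mul(Add(7, Mul(-10, Rational(-1, 3))), Add(65, -35))) = Add(-93, Mul(Add(7, Rational(10, 3)), 30)) = Add(-93, Mul(Rational(31, 3), 30)) = Add(-93, 310) = 217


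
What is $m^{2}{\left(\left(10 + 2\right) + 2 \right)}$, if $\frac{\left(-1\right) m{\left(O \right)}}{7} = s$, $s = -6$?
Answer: $1764$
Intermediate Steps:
$m{\left(O \right)} = 42$ ($m{\left(O \right)} = \left(-7\right) \left(-6\right) = 42$)
$m^{2}{\left(\left(10 + 2\right) + 2 \right)} = 42^{2} = 1764$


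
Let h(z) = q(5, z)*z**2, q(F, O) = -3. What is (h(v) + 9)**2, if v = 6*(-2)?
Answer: 178929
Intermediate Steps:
v = -12
h(z) = -3*z**2
(h(v) + 9)**2 = (-3*(-12)**2 + 9)**2 = (-3*144 + 9)**2 = (-432 + 9)**2 = (-423)**2 = 178929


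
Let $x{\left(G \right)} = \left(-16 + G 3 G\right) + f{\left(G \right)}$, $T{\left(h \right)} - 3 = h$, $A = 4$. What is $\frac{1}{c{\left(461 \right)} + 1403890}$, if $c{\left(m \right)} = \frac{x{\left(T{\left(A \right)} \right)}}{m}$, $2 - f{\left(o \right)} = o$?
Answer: $\frac{461}{647193416} \approx 7.1231 \cdot 10^{-7}$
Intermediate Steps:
$T{\left(h \right)} = 3 + h$
$f{\left(o \right)} = 2 - o$
$x{\left(G \right)} = -14 - G + 3 G^{2}$ ($x{\left(G \right)} = \left(-16 + G 3 G\right) - \left(-2 + G\right) = \left(-16 + 3 G G\right) - \left(-2 + G\right) = \left(-16 + 3 G^{2}\right) - \left(-2 + G\right) = -14 - G + 3 G^{2}$)
$c{\left(m \right)} = \frac{126}{m}$ ($c{\left(m \right)} = \frac{-14 - \left(3 + 4\right) + 3 \left(3 + 4\right)^{2}}{m} = \frac{-14 - 7 + 3 \cdot 7^{2}}{m} = \frac{-14 - 7 + 3 \cdot 49}{m} = \frac{-14 - 7 + 147}{m} = \frac{126}{m}$)
$\frac{1}{c{\left(461 \right)} + 1403890} = \frac{1}{\frac{126}{461} + 1403890} = \frac{1}{\frac{647193416}{461}} = \frac{461}{647193416}$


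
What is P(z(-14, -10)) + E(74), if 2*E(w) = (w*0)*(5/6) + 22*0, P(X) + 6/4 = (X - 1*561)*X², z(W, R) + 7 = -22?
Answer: -992383/2 ≈ -4.9619e+5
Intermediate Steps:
z(W, R) = -29 (z(W, R) = -7 - 22 = -29)
P(X) = -3/2 + X²*(-561 + X) (P(X) = -3/2 + (X - 1*561)*X² = -3/2 + (X - 561)*X² = -3/2 + (-561 + X)*X² = -3/2 + X²*(-561 + X))
E(w) = 0 (E(w) = ((w*0)*(5/6) + 22*0)/2 = (0*(5*(⅙)) + 0)/2 = (0*(⅚) + 0)/2 = (0 + 0)/2 = (½)*0 = 0)
P(z(-14, -10)) + E(74) = (-3/2 + (-29)³ - 561*(-29)²) + 0 = (-3/2 - 24389 - 561*841) + 0 = (-3/2 - 24389 - 471801) + 0 = -992383/2 + 0 = -992383/2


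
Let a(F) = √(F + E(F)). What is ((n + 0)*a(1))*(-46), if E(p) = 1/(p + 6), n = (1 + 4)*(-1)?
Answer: 460*√14/7 ≈ 245.88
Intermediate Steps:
n = -5 (n = 5*(-1) = -5)
E(p) = 1/(6 + p)
a(F) = √(F + 1/(6 + F))
((n + 0)*a(1))*(-46) = ((-5 + 0)*√((1 + 1*(6 + 1))/(6 + 1)))*(-46) = -5*√7*√(1 + 1*7)/7*(-46) = -5*√7*√(1 + 7)/7*(-46) = -5*2*√14/7*(-46) = -10*√14/7*(-46) = 460*√14/7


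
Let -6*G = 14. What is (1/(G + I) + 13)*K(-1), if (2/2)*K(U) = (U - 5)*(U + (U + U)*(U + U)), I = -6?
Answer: -5796/25 ≈ -231.84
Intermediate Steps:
G = -7/3 (G = -⅙*14 = -7/3 ≈ -2.3333)
K(U) = (-5 + U)*(U + 4*U²) (K(U) = (U - 5)*(U + (U + U)*(U + U)) = (-5 + U)*(U + (2*U)*(2*U)) = (-5 + U)*(U + 4*U²))
(1/(G + I) + 13)*K(-1) = (1/(-7/3 - 6) + 13)*(-(-5 - 19*(-1) + 4*(-1)²)) = (1/(-25/3) + 13)*(-(-5 + 19 + 4*1)) = (-3/25 + 13)*(-(-5 + 19 + 4)) = 322*(-1*18)/25 = (322/25)*(-18) = -5796/25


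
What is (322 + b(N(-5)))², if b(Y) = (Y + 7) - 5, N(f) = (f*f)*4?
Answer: 179776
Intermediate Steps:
N(f) = 4*f² (N(f) = f²*4 = 4*f²)
b(Y) = 2 + Y (b(Y) = (7 + Y) - 5 = 2 + Y)
(322 + b(N(-5)))² = (322 + (2 + 4*(-5)²))² = (322 + (2 + 4*25))² = (322 + (2 + 100))² = (322 + 102)² = 424² = 179776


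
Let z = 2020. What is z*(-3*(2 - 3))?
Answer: 6060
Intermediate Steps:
z*(-3*(2 - 3)) = 2020*(-3*(2 - 3)) = 2020*(-3*(-1)) = 2020*3 = 6060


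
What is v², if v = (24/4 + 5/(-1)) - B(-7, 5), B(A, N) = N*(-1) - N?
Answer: 121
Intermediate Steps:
B(A, N) = -2*N (B(A, N) = -N - N = -2*N)
v = 11 (v = (24/4 + 5/(-1)) - (-2)*5 = (24*(¼) + 5*(-1)) - 1*(-10) = (6 - 5) + 10 = 1 + 10 = 11)
v² = 11² = 121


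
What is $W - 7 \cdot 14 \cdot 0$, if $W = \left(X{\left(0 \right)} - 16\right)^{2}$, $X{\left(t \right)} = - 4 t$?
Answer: $256$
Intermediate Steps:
$W = 256$ ($W = \left(\left(-4\right) 0 - 16\right)^{2} = \left(0 - 16\right)^{2} = \left(-16\right)^{2} = 256$)
$W - 7 \cdot 14 \cdot 0 = 256 - 7 \cdot 14 \cdot 0 = 256 - 98 \cdot 0 = 256 - 0 = 256 + 0 = 256$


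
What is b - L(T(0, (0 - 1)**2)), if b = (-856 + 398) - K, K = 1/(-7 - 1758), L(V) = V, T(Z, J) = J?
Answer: -810134/1765 ≈ -459.00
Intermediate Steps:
K = -1/1765 (K = 1/(-1765) = -1/1765 ≈ -0.00056657)
b = -808369/1765 (b = (-856 + 398) - 1*(-1/1765) = -458 + 1/1765 = -808369/1765 ≈ -458.00)
b - L(T(0, (0 - 1)**2)) = -808369/1765 - (0 - 1)**2 = -808369/1765 - 1*(-1)**2 = -808369/1765 - 1*1 = -808369/1765 - 1 = -810134/1765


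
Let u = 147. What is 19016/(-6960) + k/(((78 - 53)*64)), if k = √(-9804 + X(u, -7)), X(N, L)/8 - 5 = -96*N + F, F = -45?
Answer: -2377/870 + I*√30755/800 ≈ -2.7322 + 0.21921*I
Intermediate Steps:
X(N, L) = -320 - 768*N (X(N, L) = 40 + 8*(-96*N - 45) = 40 + 8*(-45 - 96*N) = 40 + (-360 - 768*N) = -320 - 768*N)
k = 2*I*√30755 (k = √(-9804 + (-320 - 768*147)) = √(-9804 + (-320 - 112896)) = √(-9804 - 113216) = √(-123020) = 2*I*√30755 ≈ 350.74*I)
19016/(-6960) + k/(((78 - 53)*64)) = 19016/(-6960) + (2*I*√30755)/(((78 - 53)*64)) = 19016*(-1/6960) + (2*I*√30755)/((25*64)) = -2377/870 + (2*I*√30755)/1600 = -2377/870 + (2*I*√30755)*(1/1600) = -2377/870 + I*√30755/800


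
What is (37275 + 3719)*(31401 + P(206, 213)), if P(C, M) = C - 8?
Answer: 1295369406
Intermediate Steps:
P(C, M) = -8 + C
(37275 + 3719)*(31401 + P(206, 213)) = (37275 + 3719)*(31401 + (-8 + 206)) = 40994*(31401 + 198) = 40994*31599 = 1295369406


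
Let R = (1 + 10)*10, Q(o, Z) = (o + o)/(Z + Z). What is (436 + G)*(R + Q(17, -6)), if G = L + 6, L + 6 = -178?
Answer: 27649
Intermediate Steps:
L = -184 (L = -6 - 178 = -184)
Q(o, Z) = o/Z (Q(o, Z) = (2*o)/((2*Z)) = (2*o)*(1/(2*Z)) = o/Z)
G = -178 (G = -184 + 6 = -178)
R = 110 (R = 11*10 = 110)
(436 + G)*(R + Q(17, -6)) = (436 - 178)*(110 + 17/(-6)) = 258*(110 + 17*(-⅙)) = 258*(110 - 17/6) = 258*(643/6) = 27649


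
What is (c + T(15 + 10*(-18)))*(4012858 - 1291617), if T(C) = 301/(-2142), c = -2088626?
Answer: -102305791570727/18 ≈ -5.6837e+12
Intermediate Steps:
T(C) = -43/306 (T(C) = 301*(-1/2142) = -43/306)
(c + T(15 + 10*(-18)))*(4012858 - 1291617) = (-2088626 - 43/306)*(4012858 - 1291617) = -639119599/306*2721241 = -102305791570727/18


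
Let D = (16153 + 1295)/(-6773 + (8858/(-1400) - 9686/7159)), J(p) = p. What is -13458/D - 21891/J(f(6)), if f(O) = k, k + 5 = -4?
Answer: 334989732469519/43718581200 ≈ 7662.4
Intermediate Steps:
k = -9 (k = -5 - 4 = -9)
f(O) = -9
D = -87437162400/33980022311 (D = 17448/(-6773 + (8858*(-1/1400) - 9686*1/7159)) = 17448/(-6773 + (-4429/700 - 9686/7159)) = 17448/(-6773 - 38487411/5011300) = 17448/(-33980022311/5011300) = 17448*(-5011300/33980022311) = -87437162400/33980022311 ≈ -2.5732)
-13458/D - 21891/J(f(6)) = -13458/(-87437162400/33980022311) - 21891/(-9) = -13458*(-33980022311/87437162400) - 21891*(-⅑) = 76217190043573/14572860400 + 7297/3 = 334989732469519/43718581200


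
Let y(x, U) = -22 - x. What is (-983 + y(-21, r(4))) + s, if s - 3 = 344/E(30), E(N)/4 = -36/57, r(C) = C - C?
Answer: -6703/6 ≈ -1117.2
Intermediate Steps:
r(C) = 0
E(N) = -48/19 (E(N) = 4*(-36/57) = 4*(-36*1/57) = 4*(-12/19) = -48/19)
s = -799/6 (s = 3 + 344/(-48/19) = 3 + 344*(-19/48) = 3 - 817/6 = -799/6 ≈ -133.17)
(-983 + y(-21, r(4))) + s = (-983 + (-22 - 1*(-21))) - 799/6 = (-983 + (-22 + 21)) - 799/6 = (-983 - 1) - 799/6 = -984 - 799/6 = -6703/6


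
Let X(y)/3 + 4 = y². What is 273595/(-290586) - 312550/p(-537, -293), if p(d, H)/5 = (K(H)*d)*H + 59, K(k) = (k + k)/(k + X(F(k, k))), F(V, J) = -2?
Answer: -14896584965/13065618318 ≈ -1.1401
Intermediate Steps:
X(y) = -12 + 3*y²
K(k) = 2 (K(k) = (k + k)/(k + (-12 + 3*(-2)²)) = (2*k)/(k + (-12 + 3*4)) = (2*k)/(k + (-12 + 12)) = (2*k)/(k + 0) = (2*k)/k = 2)
p(d, H) = 295 + 10*H*d (p(d, H) = 5*((2*d)*H + 59) = 5*(2*H*d + 59) = 5*(59 + 2*H*d) = 295 + 10*H*d)
273595/(-290586) - 312550/p(-537, -293) = 273595/(-290586) - 312550/(295 + 10*(-293)*(-537)) = 273595*(-1/290586) - 312550/(295 + 1573410) = -273595/290586 - 312550/1573705 = -273595/290586 - 312550*1/1573705 = -273595/290586 - 8930/44963 = -14896584965/13065618318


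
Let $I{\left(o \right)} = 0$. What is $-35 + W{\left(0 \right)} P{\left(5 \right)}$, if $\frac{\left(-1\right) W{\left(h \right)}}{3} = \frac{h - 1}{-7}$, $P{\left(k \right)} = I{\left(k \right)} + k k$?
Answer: $- \frac{320}{7} \approx -45.714$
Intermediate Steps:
$P{\left(k \right)} = k^{2}$ ($P{\left(k \right)} = 0 + k k = 0 + k^{2} = k^{2}$)
$W{\left(h \right)} = - \frac{3}{7} + \frac{3 h}{7}$ ($W{\left(h \right)} = - 3 \frac{h - 1}{-7} = - 3 \left(h - 1\right) \left(- \frac{1}{7}\right) = - 3 \left(-1 + h\right) \left(- \frac{1}{7}\right) = - 3 \left(\frac{1}{7} - \frac{h}{7}\right) = - \frac{3}{7} + \frac{3 h}{7}$)
$-35 + W{\left(0 \right)} P{\left(5 \right)} = -35 + \left(- \frac{3}{7} + \frac{3}{7} \cdot 0\right) 5^{2} = -35 + \left(- \frac{3}{7} + 0\right) 25 = -35 - \frac{75}{7} = - \frac{320}{7}$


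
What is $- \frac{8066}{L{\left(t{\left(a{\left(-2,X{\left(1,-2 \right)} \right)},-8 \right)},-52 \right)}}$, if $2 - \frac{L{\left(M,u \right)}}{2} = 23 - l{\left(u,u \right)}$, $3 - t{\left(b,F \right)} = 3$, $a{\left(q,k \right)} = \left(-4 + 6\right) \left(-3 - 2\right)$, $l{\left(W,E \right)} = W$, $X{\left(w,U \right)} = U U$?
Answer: $\frac{4033}{73} \approx 55.247$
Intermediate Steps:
$X{\left(w,U \right)} = U^{2}$
$a{\left(q,k \right)} = -10$ ($a{\left(q,k \right)} = 2 \left(-5\right) = -10$)
$t{\left(b,F \right)} = 0$ ($t{\left(b,F \right)} = 3 - 3 = 0$)
$L{\left(M,u \right)} = -42 + 2 u$ ($L{\left(M,u \right)} = 4 - 2 \left(23 - u\right) = 4 + \left(-46 + 2 u\right) = -42 + 2 u$)
$- \frac{8066}{L{\left(t{\left(a{\left(-2,X{\left(1,-2 \right)} \right)},-8 \right)},-52 \right)}} = - \frac{8066}{-42 + 2 \left(-52\right)} = - \frac{8066}{-42 - 104} = - \frac{8066}{-146} = \left(-8066\right) \left(- \frac{1}{146}\right) = \frac{4033}{73}$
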